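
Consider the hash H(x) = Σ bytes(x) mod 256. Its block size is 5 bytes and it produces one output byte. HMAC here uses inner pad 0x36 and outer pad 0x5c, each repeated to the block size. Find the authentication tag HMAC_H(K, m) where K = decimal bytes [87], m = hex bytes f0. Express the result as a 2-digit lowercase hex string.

Key decimal bytes [87] = 57 is 1 byte ≤ B = 5; zero-pad to 5 bytes: K' = 57 00 00 00 00.
K' ⊕ ipad = 61 36 36 36 36.  K' ⊕ opad = 0b 5c 5c 5c 5c.
Inner input = (K'⊕ipad) ∥ m = 61 36 36 36 36 ∥ f0.
Inner hash: sum = 97+54+54+54+54+240 = 553; mod 256 = 41 → 29.
Outer input = (K'⊕opad) ∥ inner = 0b 5c 5c 5c 5c ∥ 29.
Outer hash (tag): sum = 11+92+92+92+92+41 = 420; mod 256 = 164 → a4.

a4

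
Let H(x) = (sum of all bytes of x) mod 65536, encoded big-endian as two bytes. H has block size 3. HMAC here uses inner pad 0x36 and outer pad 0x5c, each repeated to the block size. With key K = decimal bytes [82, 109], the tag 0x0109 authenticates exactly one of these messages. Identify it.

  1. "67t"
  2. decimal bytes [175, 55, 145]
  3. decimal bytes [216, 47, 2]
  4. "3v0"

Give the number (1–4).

2

Key decimal bytes [82, 109] = 52 6d is 2 bytes ≤ B = 3; zero-pad to 3 bytes: K' = 52 6d 00.
K' ⊕ ipad = 64 5b 36; K' ⊕ opad = 0e 31 5c.
m1: inner = H(64 5b 36 36 37 74) = 01 d6; tag = H(0e 31 5c 01 d6) = 0172
m2: inner = H(64 5b 36 af 37 91) = 02 6c; tag = H(0e 31 5c 02 6c) = 0109 ← matches
m3: inner = H(64 5b 36 d8 2f 02) = 01 fe; tag = H(0e 31 5c 01 fe) = 019a
m4: inner = H(64 5b 36 33 76 30) = 01 ce; tag = H(0e 31 5c 01 ce) = 016a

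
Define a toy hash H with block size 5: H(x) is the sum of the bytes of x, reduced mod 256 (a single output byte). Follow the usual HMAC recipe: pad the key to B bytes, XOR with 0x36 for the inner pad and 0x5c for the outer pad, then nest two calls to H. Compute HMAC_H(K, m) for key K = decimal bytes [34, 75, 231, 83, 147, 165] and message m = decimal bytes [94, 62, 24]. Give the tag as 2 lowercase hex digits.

Key decimal bytes [34, 75, 231, 83, 147, 165] = 22 4b e7 53 93 a5 is 6 bytes > B = 5, so hash it first: H(key) = df, then zero-pad to 5 bytes: K' = df 00 00 00 00.
K' ⊕ ipad = e9 36 36 36 36.  K' ⊕ opad = 83 5c 5c 5c 5c.
Inner input = (K'⊕ipad) ∥ m = e9 36 36 36 36 ∥ 5e 3e 18.
Inner hash: sum = 233+54+54+54+54+94+62+24 = 629; mod 256 = 117 → 75.
Outer input = (K'⊕opad) ∥ inner = 83 5c 5c 5c 5c ∥ 75.
Outer hash (tag): sum = 131+92+92+92+92+117 = 616; mod 256 = 104 → 68.

68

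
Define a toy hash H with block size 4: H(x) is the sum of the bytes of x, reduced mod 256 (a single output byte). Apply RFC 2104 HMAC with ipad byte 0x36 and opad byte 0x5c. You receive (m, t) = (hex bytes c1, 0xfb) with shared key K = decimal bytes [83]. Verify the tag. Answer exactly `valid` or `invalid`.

invalid

Key decimal bytes [83] = 53 is 1 byte ≤ B = 4; zero-pad to 4 bytes: K' = 53 00 00 00.
K' ⊕ ipad = 65 36 36 36; K' ⊕ opad = 0f 5c 5c 5c.
Inner hash: sum = 101+54+54+54+193 = 456; mod 256 = 200 → c8.
Outer hash (recomputed tag): sum = 15+92+92+92+200 = 491; mod 256 = 235 → eb.
Recomputed tag = eb; claimed = fb → mismatch.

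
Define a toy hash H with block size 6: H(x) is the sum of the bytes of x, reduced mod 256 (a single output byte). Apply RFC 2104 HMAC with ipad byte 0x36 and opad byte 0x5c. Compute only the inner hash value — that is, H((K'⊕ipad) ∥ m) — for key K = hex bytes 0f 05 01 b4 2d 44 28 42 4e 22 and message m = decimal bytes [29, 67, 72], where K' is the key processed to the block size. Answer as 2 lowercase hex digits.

d8

Key hex bytes 0f 05 01 b4 2d 44 28 42 4e 22 is 10 bytes > B = 6, so hash it first: H(key) = 14, then zero-pad to 6 bytes: K' = 14 00 00 00 00 00.
K' ⊕ ipad = 22 36 36 36 36 36.
Inner input = 22 36 36 36 36 36 ∥ 1d 43 48.
Inner hash: sum = 34+54+54+54+54+54+29+67+72 = 472; mod 256 = 216 → d8.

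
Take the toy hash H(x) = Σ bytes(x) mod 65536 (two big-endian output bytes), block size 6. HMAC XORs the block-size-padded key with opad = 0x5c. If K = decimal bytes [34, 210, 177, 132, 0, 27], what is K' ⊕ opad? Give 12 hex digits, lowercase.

7e8eedd85c47

Key decimal bytes [34, 210, 177, 132, 0, 27] = 22 d2 b1 84 00 1b is exactly B = 6 bytes: K' = 22 d2 b1 84 00 1b.
XOR each byte with 0x5c: 22⊕5c=7e, d2⊕5c=8e, b1⊕5c=ed, 84⊕5c=d8, 00⊕5c=5c, 1b⊕5c=47.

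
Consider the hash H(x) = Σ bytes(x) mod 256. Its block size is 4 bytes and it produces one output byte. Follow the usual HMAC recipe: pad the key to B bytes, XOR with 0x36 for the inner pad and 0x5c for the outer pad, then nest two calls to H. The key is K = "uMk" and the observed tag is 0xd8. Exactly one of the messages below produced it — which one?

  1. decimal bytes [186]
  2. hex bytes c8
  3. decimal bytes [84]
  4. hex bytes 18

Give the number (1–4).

Key "uMk" = 75 4d 6b is 3 bytes ≤ B = 4; zero-pad to 4 bytes: K' = 75 4d 6b 00.
K' ⊕ ipad = 43 7b 5d 36; K' ⊕ opad = 29 11 37 5c.
m1: inner = H(43 7b 5d 36 ba) = 0b; tag = H(29 11 37 5c 0b) = d8 ← matches
m2: inner = H(43 7b 5d 36 c8) = 19; tag = H(29 11 37 5c 19) = e6
m3: inner = H(43 7b 5d 36 54) = a5; tag = H(29 11 37 5c a5) = 72
m4: inner = H(43 7b 5d 36 18) = 69; tag = H(29 11 37 5c 69) = 36

1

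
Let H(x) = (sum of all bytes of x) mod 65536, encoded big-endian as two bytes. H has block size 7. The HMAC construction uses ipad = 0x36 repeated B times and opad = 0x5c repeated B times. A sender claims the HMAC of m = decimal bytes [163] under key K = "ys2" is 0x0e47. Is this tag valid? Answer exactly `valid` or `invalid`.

Key "ys2" = 79 73 32 is 3 bytes ≤ B = 7; zero-pad to 7 bytes: K' = 79 73 32 00 00 00 00.
K' ⊕ ipad = 4f 45 04 36 36 36 36; K' ⊕ opad = 25 2f 6e 5c 5c 5c 5c.
Inner hash: sum = 79+69+4+54+54+54+54+163 = 531 → 02 13.
Outer hash (recomputed tag): sum = 37+47+110+92+92+92+92+2+19 = 583 → 02 47.
Recomputed tag = 0247; claimed = 0e47 → mismatch.

invalid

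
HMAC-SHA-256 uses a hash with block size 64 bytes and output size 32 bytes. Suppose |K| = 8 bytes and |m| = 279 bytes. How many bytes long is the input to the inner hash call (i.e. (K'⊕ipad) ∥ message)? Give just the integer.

343

Key is 8 ≤ 64 bytes, zero-padded: |K'| = 64.
Inner input = (K'⊕ipad) ∥ m → 64 + 279 = 343 bytes.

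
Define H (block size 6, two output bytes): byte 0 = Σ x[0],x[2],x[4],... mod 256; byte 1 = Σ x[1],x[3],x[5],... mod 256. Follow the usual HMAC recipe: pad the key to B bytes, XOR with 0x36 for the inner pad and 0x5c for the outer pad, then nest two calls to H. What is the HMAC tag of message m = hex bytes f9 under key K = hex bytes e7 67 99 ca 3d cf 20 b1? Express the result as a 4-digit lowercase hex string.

Key hex bytes e7 67 99 ca 3d cf 20 b1 is 8 bytes > B = 6, so hash it first: H(key) = dd b1, then zero-pad to 6 bytes: K' = dd b1 00 00 00 00.
K' ⊕ ipad = eb 87 36 36 36 36.  K' ⊕ opad = 81 ed 5c 5c 5c 5c.
Inner input = (K'⊕ipad) ∥ m = eb 87 36 36 36 36 ∥ f9.
Inner hash: even-index sum = 592 mod 256 = 80; odd-index sum = 243 mod 256 = 243 → 50 f3.
Outer input = (K'⊕opad) ∥ inner = 81 ed 5c 5c 5c 5c ∥ 50 f3.
Outer hash (tag): even-index sum = 393 mod 256 = 137; odd-index sum = 664 mod 256 = 152 → 89 98.

8998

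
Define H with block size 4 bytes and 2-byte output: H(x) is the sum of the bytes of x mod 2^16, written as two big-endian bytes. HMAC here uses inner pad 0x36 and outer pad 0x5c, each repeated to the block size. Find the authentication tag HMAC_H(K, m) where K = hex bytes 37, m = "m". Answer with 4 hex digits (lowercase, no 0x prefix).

0190

Key hex bytes 37 is 1 byte ≤ B = 4; zero-pad to 4 bytes: K' = 37 00 00 00.
K' ⊕ ipad = 01 36 36 36.  K' ⊕ opad = 6b 5c 5c 5c.
Inner input = (K'⊕ipad) ∥ m = 01 36 36 36 ∥ 6d.
Inner hash: sum = 1+54+54+54+109 = 272 → 01 10.
Outer input = (K'⊕opad) ∥ inner = 6b 5c 5c 5c ∥ 01 10.
Outer hash (tag): sum = 107+92+92+92+1+16 = 400 → 01 90.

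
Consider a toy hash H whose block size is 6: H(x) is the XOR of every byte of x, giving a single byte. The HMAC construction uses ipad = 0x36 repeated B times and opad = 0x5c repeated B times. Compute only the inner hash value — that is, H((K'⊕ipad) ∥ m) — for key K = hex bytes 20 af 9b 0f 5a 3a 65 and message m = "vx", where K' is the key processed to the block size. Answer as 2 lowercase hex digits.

10

Key hex bytes 20 af 9b 0f 5a 3a 65 is 7 bytes > B = 6, so hash it first: H(key) = 1e, then zero-pad to 6 bytes: K' = 1e 00 00 00 00 00.
K' ⊕ ipad = 28 36 36 36 36 36.
Inner input = 28 36 36 36 36 36 ∥ 76 78.
Inner hash: XOR 28⊕36⊕36⊕36⊕36⊕36⊕76⊕78 = 10.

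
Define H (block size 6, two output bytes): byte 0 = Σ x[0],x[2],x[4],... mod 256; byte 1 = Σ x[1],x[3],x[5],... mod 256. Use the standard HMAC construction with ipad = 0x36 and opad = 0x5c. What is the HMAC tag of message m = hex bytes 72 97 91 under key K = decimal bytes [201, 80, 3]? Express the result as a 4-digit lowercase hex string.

bd2d

Key decimal bytes [201, 80, 3] = c9 50 03 is 3 bytes ≤ B = 6; zero-pad to 6 bytes: K' = c9 50 03 00 00 00.
K' ⊕ ipad = ff 66 35 36 36 36.  K' ⊕ opad = 95 0c 5f 5c 5c 5c.
Inner input = (K'⊕ipad) ∥ m = ff 66 35 36 36 36 ∥ 72 97 91.
Inner hash: even-index sum = 621 mod 256 = 109; odd-index sum = 361 mod 256 = 105 → 6d 69.
Outer input = (K'⊕opad) ∥ inner = 95 0c 5f 5c 5c 5c ∥ 6d 69.
Outer hash (tag): even-index sum = 445 mod 256 = 189; odd-index sum = 301 mod 256 = 45 → bd 2d.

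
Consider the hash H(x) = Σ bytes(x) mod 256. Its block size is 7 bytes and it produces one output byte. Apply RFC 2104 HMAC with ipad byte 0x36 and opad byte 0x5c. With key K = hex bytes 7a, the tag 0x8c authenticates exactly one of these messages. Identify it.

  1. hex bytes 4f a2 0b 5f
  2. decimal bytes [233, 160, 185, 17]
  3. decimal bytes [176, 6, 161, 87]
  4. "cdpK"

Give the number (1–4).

3

Key hex bytes 7a is 1 byte ≤ B = 7; zero-pad to 7 bytes: K' = 7a 00 00 00 00 00 00.
K' ⊕ ipad = 4c 36 36 36 36 36 36; K' ⊕ opad = 26 5c 5c 5c 5c 5c 5c.
m1: inner = H(4c 36 36 36 36 36 36 4f a2 0b 5f) = eb; tag = H(26 5c 5c 5c 5c 5c 5c eb) = 39
m2: inner = H(4c 36 36 36 36 36 36 e9 a0 b9 11) = e3; tag = H(26 5c 5c 5c 5c 5c 5c e3) = 31
m3: inner = H(4c 36 36 36 36 36 36 b0 06 a1 57) = 3e; tag = H(26 5c 5c 5c 5c 5c 5c 3e) = 8c ← matches
m4: inner = H(4c 36 36 36 36 36 36 63 64 70 4b) = 12; tag = H(26 5c 5c 5c 5c 5c 5c 12) = 60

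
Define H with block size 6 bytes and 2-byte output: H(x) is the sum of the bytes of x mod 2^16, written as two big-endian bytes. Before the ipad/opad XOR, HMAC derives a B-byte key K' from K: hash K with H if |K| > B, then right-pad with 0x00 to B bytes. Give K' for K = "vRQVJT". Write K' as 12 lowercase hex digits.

Key "vRQVJT" = 76 52 51 56 4a 54 is exactly B = 6 bytes: K' = 76 52 51 56 4a 54.

765251564a54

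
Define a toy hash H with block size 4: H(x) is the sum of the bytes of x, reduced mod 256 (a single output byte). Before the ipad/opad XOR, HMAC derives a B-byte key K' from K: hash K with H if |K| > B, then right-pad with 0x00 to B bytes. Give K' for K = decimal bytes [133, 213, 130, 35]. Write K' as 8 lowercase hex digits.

Key decimal bytes [133, 213, 130, 35] = 85 d5 82 23 is exactly B = 4 bytes: K' = 85 d5 82 23.

85d58223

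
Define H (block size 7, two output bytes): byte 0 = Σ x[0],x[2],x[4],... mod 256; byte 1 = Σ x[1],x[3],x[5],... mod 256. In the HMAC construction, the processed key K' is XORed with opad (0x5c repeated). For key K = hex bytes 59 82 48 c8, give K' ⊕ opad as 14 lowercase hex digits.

05de14945c5c5c

Key hex bytes 59 82 48 c8 is 4 bytes ≤ B = 7; zero-pad to 7 bytes: K' = 59 82 48 c8 00 00 00.
XOR each byte with 0x5c: 59⊕5c=05, 82⊕5c=de, 48⊕5c=14, c8⊕5c=94, 00⊕5c=5c, 00⊕5c=5c, 00⊕5c=5c.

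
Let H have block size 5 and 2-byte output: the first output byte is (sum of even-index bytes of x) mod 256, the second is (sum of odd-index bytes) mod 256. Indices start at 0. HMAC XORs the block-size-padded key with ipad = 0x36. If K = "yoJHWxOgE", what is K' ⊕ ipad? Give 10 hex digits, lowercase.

Key "yoJHWxOgE" = 79 6f 4a 48 57 78 4f 67 45 is 9 bytes > B = 5, so hash it first: H(key) = ae 96, then zero-pad to 5 bytes: K' = ae 96 00 00 00.
XOR each byte with 0x36: ae⊕36=98, 96⊕36=a0, 00⊕36=36, 00⊕36=36, 00⊕36=36.

98a0363636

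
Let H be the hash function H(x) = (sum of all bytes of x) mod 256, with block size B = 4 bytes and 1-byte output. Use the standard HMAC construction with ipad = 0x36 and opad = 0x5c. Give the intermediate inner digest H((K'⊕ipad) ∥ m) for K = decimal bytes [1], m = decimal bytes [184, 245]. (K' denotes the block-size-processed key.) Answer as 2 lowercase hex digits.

Key decimal bytes [1] = 01 is 1 byte ≤ B = 4; zero-pad to 4 bytes: K' = 01 00 00 00.
K' ⊕ ipad = 37 36 36 36.
Inner input = 37 36 36 36 ∥ b8 f5.
Inner hash: sum = 55+54+54+54+184+245 = 646; mod 256 = 134 → 86.

86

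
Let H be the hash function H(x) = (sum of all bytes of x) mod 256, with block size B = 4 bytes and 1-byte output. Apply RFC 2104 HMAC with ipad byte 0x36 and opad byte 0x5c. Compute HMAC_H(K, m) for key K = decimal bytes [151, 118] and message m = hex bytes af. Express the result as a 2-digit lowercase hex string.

Key decimal bytes [151, 118] = 97 76 is 2 bytes ≤ B = 4; zero-pad to 4 bytes: K' = 97 76 00 00.
K' ⊕ ipad = a1 40 36 36.  K' ⊕ opad = cb 2a 5c 5c.
Inner input = (K'⊕ipad) ∥ m = a1 40 36 36 ∥ af.
Inner hash: sum = 161+64+54+54+175 = 508; mod 256 = 252 → fc.
Outer input = (K'⊕opad) ∥ inner = cb 2a 5c 5c ∥ fc.
Outer hash (tag): sum = 203+42+92+92+252 = 681; mod 256 = 169 → a9.

a9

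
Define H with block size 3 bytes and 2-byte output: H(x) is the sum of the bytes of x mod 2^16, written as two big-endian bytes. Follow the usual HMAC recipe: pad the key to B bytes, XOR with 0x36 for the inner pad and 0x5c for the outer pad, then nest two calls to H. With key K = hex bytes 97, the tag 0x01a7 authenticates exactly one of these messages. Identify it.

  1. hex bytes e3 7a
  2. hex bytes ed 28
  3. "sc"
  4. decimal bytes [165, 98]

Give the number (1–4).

Key hex bytes 97 is 1 byte ≤ B = 3; zero-pad to 3 bytes: K' = 97 00 00.
K' ⊕ ipad = a1 36 36; K' ⊕ opad = cb 5c 5c.
m1: inner = H(a1 36 36 e3 7a) = 02 6a; tag = H(cb 5c 5c 02 6a) = 01ef
m2: inner = H(a1 36 36 ed 28) = 02 22; tag = H(cb 5c 5c 02 22) = 01a7 ← matches
m3: inner = H(a1 36 36 73 63) = 01 e3; tag = H(cb 5c 5c 01 e3) = 0267
m4: inner = H(a1 36 36 a5 62) = 02 14; tag = H(cb 5c 5c 02 14) = 0199

2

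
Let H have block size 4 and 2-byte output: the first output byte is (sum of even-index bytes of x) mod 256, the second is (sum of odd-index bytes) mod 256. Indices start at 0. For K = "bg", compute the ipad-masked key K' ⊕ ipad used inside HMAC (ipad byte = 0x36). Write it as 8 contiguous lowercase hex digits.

Key "bg" = 62 67 is 2 bytes ≤ B = 4; zero-pad to 4 bytes: K' = 62 67 00 00.
XOR each byte with 0x36: 62⊕36=54, 67⊕36=51, 00⊕36=36, 00⊕36=36.

54513636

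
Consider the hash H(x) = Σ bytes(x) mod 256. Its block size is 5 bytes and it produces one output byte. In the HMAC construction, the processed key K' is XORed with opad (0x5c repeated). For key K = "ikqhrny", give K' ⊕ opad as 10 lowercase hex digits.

Key "ikqhrny" = 69 6b 71 68 72 6e 79 is 7 bytes > B = 5, so hash it first: H(key) = 06, then zero-pad to 5 bytes: K' = 06 00 00 00 00.
XOR each byte with 0x5c: 06⊕5c=5a, 00⊕5c=5c, 00⊕5c=5c, 00⊕5c=5c, 00⊕5c=5c.

5a5c5c5c5c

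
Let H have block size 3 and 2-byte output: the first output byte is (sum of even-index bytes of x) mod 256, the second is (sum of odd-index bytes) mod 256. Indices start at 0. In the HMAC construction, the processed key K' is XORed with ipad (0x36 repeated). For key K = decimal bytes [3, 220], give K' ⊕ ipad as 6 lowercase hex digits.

35ea36

Key decimal bytes [3, 220] = 03 dc is 2 bytes ≤ B = 3; zero-pad to 3 bytes: K' = 03 dc 00.
XOR each byte with 0x36: 03⊕36=35, dc⊕36=ea, 00⊕36=36.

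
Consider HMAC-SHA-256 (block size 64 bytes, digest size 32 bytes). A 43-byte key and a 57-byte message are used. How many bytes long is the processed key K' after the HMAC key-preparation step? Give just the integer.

Key is 43 ≤ 64 bytes, zero-padded: |K'| = 64.

64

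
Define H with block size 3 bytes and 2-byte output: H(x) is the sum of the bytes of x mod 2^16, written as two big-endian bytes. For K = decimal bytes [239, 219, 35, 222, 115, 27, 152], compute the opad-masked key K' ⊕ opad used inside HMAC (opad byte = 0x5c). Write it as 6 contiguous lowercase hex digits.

Key decimal bytes [239, 219, 35, 222, 115, 27, 152] = ef db 23 de 73 1b 98 is 7 bytes > B = 3, so hash it first: H(key) = 03 f1, then zero-pad to 3 bytes: K' = 03 f1 00.
XOR each byte with 0x5c: 03⊕5c=5f, f1⊕5c=ad, 00⊕5c=5c.

5fad5c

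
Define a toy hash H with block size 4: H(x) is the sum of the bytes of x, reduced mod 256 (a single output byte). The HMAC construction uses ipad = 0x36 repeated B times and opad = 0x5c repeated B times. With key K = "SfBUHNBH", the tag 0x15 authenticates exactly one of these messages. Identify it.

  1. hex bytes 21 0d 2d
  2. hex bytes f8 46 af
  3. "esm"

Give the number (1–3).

Key "SfBUHNBH" = 53 66 42 55 48 4e 42 48 is 8 bytes > B = 4, so hash it first: H(key) = 70, then zero-pad to 4 bytes: K' = 70 00 00 00.
K' ⊕ ipad = 46 36 36 36; K' ⊕ opad = 2c 5c 5c 5c.
m1: inner = H(46 36 36 36 21 0d 2d) = 43; tag = H(2c 5c 5c 5c 43) = 83
m2: inner = H(46 36 36 36 f8 46 af) = d5; tag = H(2c 5c 5c 5c d5) = 15 ← matches
m3: inner = H(46 36 36 36 65 73 6d) = 2d; tag = H(2c 5c 5c 5c 2d) = 6d

2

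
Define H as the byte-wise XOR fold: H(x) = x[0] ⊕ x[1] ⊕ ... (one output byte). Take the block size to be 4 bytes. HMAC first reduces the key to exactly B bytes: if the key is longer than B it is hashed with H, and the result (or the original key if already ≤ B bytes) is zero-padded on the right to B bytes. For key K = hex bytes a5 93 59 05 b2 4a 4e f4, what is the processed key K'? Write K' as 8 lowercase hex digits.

28000000

|K| = 8 > B = 4, so first hash the key.
H(K): XOR a5⊕93⊕59⊕05⊕b2⊕4a⊕4e⊕f4 = 28.
Zero-pad H(K) = 28 to 4 bytes: K' = 28 00 00 00.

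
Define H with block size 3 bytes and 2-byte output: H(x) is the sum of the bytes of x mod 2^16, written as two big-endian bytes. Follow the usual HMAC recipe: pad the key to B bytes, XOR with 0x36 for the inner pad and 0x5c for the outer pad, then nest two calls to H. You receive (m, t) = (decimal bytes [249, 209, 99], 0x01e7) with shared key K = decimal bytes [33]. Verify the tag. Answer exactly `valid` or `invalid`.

Key decimal bytes [33] = 21 is 1 byte ≤ B = 3; zero-pad to 3 bytes: K' = 21 00 00.
K' ⊕ ipad = 17 36 36; K' ⊕ opad = 7d 5c 5c.
Inner hash: sum = 23+54+54+249+209+99 = 688 → 02 b0.
Outer hash (recomputed tag): sum = 125+92+92+2+176 = 487 → 01 e7.
Recomputed tag = 01e7; claimed = 01e7 → match.

valid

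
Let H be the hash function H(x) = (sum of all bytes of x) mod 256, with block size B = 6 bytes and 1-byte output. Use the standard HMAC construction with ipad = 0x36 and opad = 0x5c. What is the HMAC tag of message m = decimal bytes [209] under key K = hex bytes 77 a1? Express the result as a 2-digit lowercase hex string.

Key hex bytes 77 a1 is 2 bytes ≤ B = 6; zero-pad to 6 bytes: K' = 77 a1 00 00 00 00.
K' ⊕ ipad = 41 97 36 36 36 36.  K' ⊕ opad = 2b fd 5c 5c 5c 5c.
Inner input = (K'⊕ipad) ∥ m = 41 97 36 36 36 36 ∥ d1.
Inner hash: sum = 65+151+54+54+54+54+209 = 641; mod 256 = 129 → 81.
Outer input = (K'⊕opad) ∥ inner = 2b fd 5c 5c 5c 5c ∥ 81.
Outer hash (tag): sum = 43+253+92+92+92+92+129 = 793; mod 256 = 25 → 19.

19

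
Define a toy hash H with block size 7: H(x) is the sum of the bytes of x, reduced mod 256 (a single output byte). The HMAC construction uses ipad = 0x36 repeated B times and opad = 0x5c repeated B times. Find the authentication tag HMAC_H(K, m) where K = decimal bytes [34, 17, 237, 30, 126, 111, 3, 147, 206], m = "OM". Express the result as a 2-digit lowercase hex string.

94

Key decimal bytes [34, 17, 237, 30, 126, 111, 3, 147, 206] = 22 11 ed 1e 7e 6f 03 93 ce is 9 bytes > B = 7, so hash it first: H(key) = 8f, then zero-pad to 7 bytes: K' = 8f 00 00 00 00 00 00.
K' ⊕ ipad = b9 36 36 36 36 36 36.  K' ⊕ opad = d3 5c 5c 5c 5c 5c 5c.
Inner input = (K'⊕ipad) ∥ m = b9 36 36 36 36 36 36 ∥ 4f 4d.
Inner hash: sum = 185+54+54+54+54+54+54+79+77 = 665; mod 256 = 153 → 99.
Outer input = (K'⊕opad) ∥ inner = d3 5c 5c 5c 5c 5c 5c ∥ 99.
Outer hash (tag): sum = 211+92+92+92+92+92+92+153 = 916; mod 256 = 148 → 94.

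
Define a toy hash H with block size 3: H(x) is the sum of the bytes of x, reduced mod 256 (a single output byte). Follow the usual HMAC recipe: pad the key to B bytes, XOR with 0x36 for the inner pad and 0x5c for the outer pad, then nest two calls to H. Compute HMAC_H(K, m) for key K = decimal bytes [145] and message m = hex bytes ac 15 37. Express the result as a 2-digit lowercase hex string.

90

Key decimal bytes [145] = 91 is 1 byte ≤ B = 3; zero-pad to 3 bytes: K' = 91 00 00.
K' ⊕ ipad = a7 36 36.  K' ⊕ opad = cd 5c 5c.
Inner input = (K'⊕ipad) ∥ m = a7 36 36 ∥ ac 15 37.
Inner hash: sum = 167+54+54+172+21+55 = 523; mod 256 = 11 → 0b.
Outer input = (K'⊕opad) ∥ inner = cd 5c 5c ∥ 0b.
Outer hash (tag): sum = 205+92+92+11 = 400; mod 256 = 144 → 90.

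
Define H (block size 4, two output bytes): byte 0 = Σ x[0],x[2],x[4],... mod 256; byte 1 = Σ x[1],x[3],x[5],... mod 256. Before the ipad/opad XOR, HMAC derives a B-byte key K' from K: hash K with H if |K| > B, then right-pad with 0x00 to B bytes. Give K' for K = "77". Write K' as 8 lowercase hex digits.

Key "77" = 37 37 is 2 bytes ≤ B = 4; zero-pad to 4 bytes: K' = 37 37 00 00.

37370000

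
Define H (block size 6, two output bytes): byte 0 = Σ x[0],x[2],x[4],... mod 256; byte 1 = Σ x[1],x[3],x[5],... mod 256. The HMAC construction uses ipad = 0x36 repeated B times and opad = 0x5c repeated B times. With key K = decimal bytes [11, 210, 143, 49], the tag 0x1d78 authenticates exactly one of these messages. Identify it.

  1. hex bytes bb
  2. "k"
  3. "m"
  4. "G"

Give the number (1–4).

2

Key decimal bytes [11, 210, 143, 49] = 0b d2 8f 31 is 4 bytes ≤ B = 6; zero-pad to 6 bytes: K' = 0b d2 8f 31 00 00.
K' ⊕ ipad = 3d e4 b9 07 36 36; K' ⊕ opad = 57 8e d3 6d 5c 5c.
m1: inner = H(3d e4 b9 07 36 36 bb) = e7 21; tag = H(57 8e d3 6d 5c 5c e7 21) = 6d78
m2: inner = H(3d e4 b9 07 36 36 6b) = 97 21; tag = H(57 8e d3 6d 5c 5c 97 21) = 1d78 ← matches
m3: inner = H(3d e4 b9 07 36 36 6d) = 99 21; tag = H(57 8e d3 6d 5c 5c 99 21) = 1f78
m4: inner = H(3d e4 b9 07 36 36 47) = 73 21; tag = H(57 8e d3 6d 5c 5c 73 21) = f978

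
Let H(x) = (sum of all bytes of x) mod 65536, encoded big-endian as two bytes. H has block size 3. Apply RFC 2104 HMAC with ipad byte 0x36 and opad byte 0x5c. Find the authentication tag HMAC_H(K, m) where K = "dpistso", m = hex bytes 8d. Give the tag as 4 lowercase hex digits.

013e

Key "dpistso" = 64 70 69 73 74 73 6f is 7 bytes > B = 3, so hash it first: H(key) = 03 06, then zero-pad to 3 bytes: K' = 03 06 00.
K' ⊕ ipad = 35 30 36.  K' ⊕ opad = 5f 5a 5c.
Inner input = (K'⊕ipad) ∥ m = 35 30 36 ∥ 8d.
Inner hash: sum = 53+48+54+141 = 296 → 01 28.
Outer input = (K'⊕opad) ∥ inner = 5f 5a 5c ∥ 01 28.
Outer hash (tag): sum = 95+90+92+1+40 = 318 → 01 3e.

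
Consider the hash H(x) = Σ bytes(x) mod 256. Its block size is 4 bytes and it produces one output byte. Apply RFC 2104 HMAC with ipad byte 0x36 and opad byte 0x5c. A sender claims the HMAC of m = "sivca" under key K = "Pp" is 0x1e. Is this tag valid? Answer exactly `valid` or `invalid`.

Key "Pp" = 50 70 is 2 bytes ≤ B = 4; zero-pad to 4 bytes: K' = 50 70 00 00.
K' ⊕ ipad = 66 46 36 36; K' ⊕ opad = 0c 2c 5c 5c.
Inner hash: sum = 102+70+54+54+115+105+118+99+97 = 814; mod 256 = 46 → 2e.
Outer hash (recomputed tag): sum = 12+44+92+92+46 = 286; mod 256 = 30 → 1e.
Recomputed tag = 1e; claimed = 1e → match.

valid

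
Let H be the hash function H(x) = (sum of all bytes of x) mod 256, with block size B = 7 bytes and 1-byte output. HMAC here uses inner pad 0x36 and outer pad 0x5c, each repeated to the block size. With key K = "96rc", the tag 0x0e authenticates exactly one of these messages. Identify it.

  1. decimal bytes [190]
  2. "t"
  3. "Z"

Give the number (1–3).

Key "96rc" = 39 36 72 63 is 4 bytes ≤ B = 7; zero-pad to 7 bytes: K' = 39 36 72 63 00 00 00.
K' ⊕ ipad = 0f 00 44 55 36 36 36; K' ⊕ opad = 65 6a 2e 3f 5c 5c 5c.
m1: inner = H(0f 00 44 55 36 36 36 be) = 08; tag = H(65 6a 2e 3f 5c 5c 5c 08) = 58
m2: inner = H(0f 00 44 55 36 36 36 74) = be; tag = H(65 6a 2e 3f 5c 5c 5c be) = 0e ← matches
m3: inner = H(0f 00 44 55 36 36 36 5a) = a4; tag = H(65 6a 2e 3f 5c 5c 5c a4) = f4

2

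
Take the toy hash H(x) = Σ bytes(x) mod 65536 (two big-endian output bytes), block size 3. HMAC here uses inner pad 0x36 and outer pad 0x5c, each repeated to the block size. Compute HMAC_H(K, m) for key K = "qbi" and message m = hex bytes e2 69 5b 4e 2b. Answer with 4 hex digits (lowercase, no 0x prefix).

00bc

Key "qbi" = 71 62 69 is exactly B = 3 bytes: K' = 71 62 69.
K' ⊕ ipad = 47 54 5f.  K' ⊕ opad = 2d 3e 35.
Inner input = (K'⊕ipad) ∥ m = 47 54 5f ∥ e2 69 5b 4e 2b.
Inner hash: sum = 71+84+95+226+105+91+78+43 = 793 → 03 19.
Outer input = (K'⊕opad) ∥ inner = 2d 3e 35 ∥ 03 19.
Outer hash (tag): sum = 45+62+53+3+25 = 188 → 00 bc.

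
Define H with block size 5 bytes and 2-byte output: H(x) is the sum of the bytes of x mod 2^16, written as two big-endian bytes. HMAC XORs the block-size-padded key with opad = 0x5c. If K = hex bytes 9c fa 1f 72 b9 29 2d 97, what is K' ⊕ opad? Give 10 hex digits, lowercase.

5f915c5c5c

Key hex bytes 9c fa 1f 72 b9 29 2d 97 is 8 bytes > B = 5, so hash it first: H(key) = 03 cd, then zero-pad to 5 bytes: K' = 03 cd 00 00 00.
XOR each byte with 0x5c: 03⊕5c=5f, cd⊕5c=91, 00⊕5c=5c, 00⊕5c=5c, 00⊕5c=5c.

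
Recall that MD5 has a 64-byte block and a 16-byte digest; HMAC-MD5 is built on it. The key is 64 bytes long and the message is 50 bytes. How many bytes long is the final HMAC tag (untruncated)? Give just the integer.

The tag is one MD5 digest: 16 bytes.

16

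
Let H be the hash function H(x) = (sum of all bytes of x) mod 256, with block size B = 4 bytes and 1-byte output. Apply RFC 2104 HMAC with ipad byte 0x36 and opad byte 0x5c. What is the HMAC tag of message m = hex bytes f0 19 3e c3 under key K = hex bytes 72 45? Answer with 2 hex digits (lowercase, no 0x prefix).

Key hex bytes 72 45 is 2 bytes ≤ B = 4; zero-pad to 4 bytes: K' = 72 45 00 00.
K' ⊕ ipad = 44 73 36 36.  K' ⊕ opad = 2e 19 5c 5c.
Inner input = (K'⊕ipad) ∥ m = 44 73 36 36 ∥ f0 19 3e c3.
Inner hash: sum = 68+115+54+54+240+25+62+195 = 813; mod 256 = 45 → 2d.
Outer input = (K'⊕opad) ∥ inner = 2e 19 5c 5c ∥ 2d.
Outer hash (tag): sum = 46+25+92+92+45 = 300; mod 256 = 44 → 2c.

2c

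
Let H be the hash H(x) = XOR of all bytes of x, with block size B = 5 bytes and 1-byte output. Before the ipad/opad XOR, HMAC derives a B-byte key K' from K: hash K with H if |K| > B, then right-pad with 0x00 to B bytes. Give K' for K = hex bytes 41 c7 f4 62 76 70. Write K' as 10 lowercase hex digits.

|K| = 6 > B = 5, so first hash the key.
H(K): XOR 41⊕c7⊕f4⊕62⊕76⊕70 = 16.
Zero-pad H(K) = 16 to 5 bytes: K' = 16 00 00 00 00.

1600000000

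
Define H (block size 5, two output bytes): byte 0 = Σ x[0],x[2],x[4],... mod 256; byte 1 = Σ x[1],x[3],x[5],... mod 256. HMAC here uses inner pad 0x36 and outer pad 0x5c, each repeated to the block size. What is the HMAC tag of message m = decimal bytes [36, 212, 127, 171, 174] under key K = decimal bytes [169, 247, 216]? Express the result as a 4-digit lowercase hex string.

1d49

Key decimal bytes [169, 247, 216] = a9 f7 d8 is 3 bytes ≤ B = 5; zero-pad to 5 bytes: K' = a9 f7 d8 00 00.
K' ⊕ ipad = 9f c1 ee 36 36.  K' ⊕ opad = f5 ab 84 5c 5c.
Inner input = (K'⊕ipad) ∥ m = 9f c1 ee 36 36 ∥ 24 d4 7f ab ae.
Inner hash: even-index sum = 834 mod 256 = 66; odd-index sum = 584 mod 256 = 72 → 42 48.
Outer input = (K'⊕opad) ∥ inner = f5 ab 84 5c 5c ∥ 42 48.
Outer hash (tag): even-index sum = 541 mod 256 = 29; odd-index sum = 329 mod 256 = 73 → 1d 49.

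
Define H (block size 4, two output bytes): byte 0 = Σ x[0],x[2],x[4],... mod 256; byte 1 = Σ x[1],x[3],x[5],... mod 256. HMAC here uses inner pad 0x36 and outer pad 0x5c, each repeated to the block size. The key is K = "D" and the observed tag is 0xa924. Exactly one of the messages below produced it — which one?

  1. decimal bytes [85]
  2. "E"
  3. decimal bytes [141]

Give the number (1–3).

3

Key "D" = 44 is 1 byte ≤ B = 4; zero-pad to 4 bytes: K' = 44 00 00 00.
K' ⊕ ipad = 72 36 36 36; K' ⊕ opad = 18 5c 5c 5c.
m1: inner = H(72 36 36 36 55) = fd 6c; tag = H(18 5c 5c 5c fd 6c) = 7124
m2: inner = H(72 36 36 36 45) = ed 6c; tag = H(18 5c 5c 5c ed 6c) = 6124
m3: inner = H(72 36 36 36 8d) = 35 6c; tag = H(18 5c 5c 5c 35 6c) = a924 ← matches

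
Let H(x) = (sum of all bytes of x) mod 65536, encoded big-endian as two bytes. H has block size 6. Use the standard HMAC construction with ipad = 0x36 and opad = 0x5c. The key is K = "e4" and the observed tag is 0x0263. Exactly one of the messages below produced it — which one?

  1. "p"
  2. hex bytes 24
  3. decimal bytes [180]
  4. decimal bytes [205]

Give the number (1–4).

2

Key "e4" = 65 34 is 2 bytes ≤ B = 6; zero-pad to 6 bytes: K' = 65 34 00 00 00 00.
K' ⊕ ipad = 53 02 36 36 36 36; K' ⊕ opad = 39 68 5c 5c 5c 5c.
m1: inner = H(53 02 36 36 36 36 70) = 01 9d; tag = H(39 68 5c 5c 5c 5c 01 9d) = 02af
m2: inner = H(53 02 36 36 36 36 24) = 01 51; tag = H(39 68 5c 5c 5c 5c 01 51) = 0263 ← matches
m3: inner = H(53 02 36 36 36 36 b4) = 01 e1; tag = H(39 68 5c 5c 5c 5c 01 e1) = 02f3
m4: inner = H(53 02 36 36 36 36 cd) = 01 fa; tag = H(39 68 5c 5c 5c 5c 01 fa) = 030c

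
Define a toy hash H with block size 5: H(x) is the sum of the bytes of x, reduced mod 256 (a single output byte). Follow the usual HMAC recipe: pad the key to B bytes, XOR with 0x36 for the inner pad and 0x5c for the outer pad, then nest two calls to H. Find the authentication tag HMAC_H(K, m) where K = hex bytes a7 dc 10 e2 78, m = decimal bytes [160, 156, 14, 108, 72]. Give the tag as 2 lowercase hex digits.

6a

Key hex bytes a7 dc 10 e2 78 is exactly B = 5 bytes: K' = a7 dc 10 e2 78.
K' ⊕ ipad = 91 ea 26 d4 4e.  K' ⊕ opad = fb 80 4c be 24.
Inner input = (K'⊕ipad) ∥ m = 91 ea 26 d4 4e ∥ a0 9c 0e 6c 48.
Inner hash: sum = 145+234+38+212+78+160+156+14+108+72 = 1217; mod 256 = 193 → c1.
Outer input = (K'⊕opad) ∥ inner = fb 80 4c be 24 ∥ c1.
Outer hash (tag): sum = 251+128+76+190+36+193 = 874; mod 256 = 106 → 6a.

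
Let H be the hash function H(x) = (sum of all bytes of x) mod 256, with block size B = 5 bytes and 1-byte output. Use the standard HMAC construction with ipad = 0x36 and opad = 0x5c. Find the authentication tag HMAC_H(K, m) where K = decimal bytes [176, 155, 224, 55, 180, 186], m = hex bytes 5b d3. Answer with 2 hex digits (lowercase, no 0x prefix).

Key decimal bytes [176, 155, 224, 55, 180, 186] = b0 9b e0 37 b4 ba is 6 bytes > B = 5, so hash it first: H(key) = d0, then zero-pad to 5 bytes: K' = d0 00 00 00 00.
K' ⊕ ipad = e6 36 36 36 36.  K' ⊕ opad = 8c 5c 5c 5c 5c.
Inner input = (K'⊕ipad) ∥ m = e6 36 36 36 36 ∥ 5b d3.
Inner hash: sum = 230+54+54+54+54+91+211 = 748; mod 256 = 236 → ec.
Outer input = (K'⊕opad) ∥ inner = 8c 5c 5c 5c 5c ∥ ec.
Outer hash (tag): sum = 140+92+92+92+92+236 = 744; mod 256 = 232 → e8.

e8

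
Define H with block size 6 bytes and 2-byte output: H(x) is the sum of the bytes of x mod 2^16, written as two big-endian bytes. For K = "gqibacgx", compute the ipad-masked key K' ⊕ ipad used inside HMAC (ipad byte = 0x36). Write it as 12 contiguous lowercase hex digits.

357036363636

Key "gqibacgx" = 67 71 69 62 61 63 67 78 is 8 bytes > B = 6, so hash it first: H(key) = 03 46, then zero-pad to 6 bytes: K' = 03 46 00 00 00 00.
XOR each byte with 0x36: 03⊕36=35, 46⊕36=70, 00⊕36=36, 00⊕36=36, 00⊕36=36, 00⊕36=36.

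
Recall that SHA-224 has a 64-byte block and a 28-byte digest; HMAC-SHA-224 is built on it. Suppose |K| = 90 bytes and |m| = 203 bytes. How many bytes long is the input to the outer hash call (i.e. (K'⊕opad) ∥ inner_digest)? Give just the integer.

Key is 90 > 64 bytes, so it is hashed to 28 bytes then zero-padded to 64: |K'| = 64.
Outer input = (K'⊕opad) ∥ H(inner) → 64 + 28 = 92 bytes.

92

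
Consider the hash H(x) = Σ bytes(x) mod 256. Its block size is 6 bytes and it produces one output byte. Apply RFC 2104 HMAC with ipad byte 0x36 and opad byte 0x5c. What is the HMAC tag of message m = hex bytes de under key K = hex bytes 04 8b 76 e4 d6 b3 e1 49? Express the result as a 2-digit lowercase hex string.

22

Key hex bytes 04 8b 76 e4 d6 b3 e1 49 is 8 bytes > B = 6, so hash it first: H(key) = 9c, then zero-pad to 6 bytes: K' = 9c 00 00 00 00 00.
K' ⊕ ipad = aa 36 36 36 36 36.  K' ⊕ opad = c0 5c 5c 5c 5c 5c.
Inner input = (K'⊕ipad) ∥ m = aa 36 36 36 36 36 ∥ de.
Inner hash: sum = 170+54+54+54+54+54+222 = 662; mod 256 = 150 → 96.
Outer input = (K'⊕opad) ∥ inner = c0 5c 5c 5c 5c 5c ∥ 96.
Outer hash (tag): sum = 192+92+92+92+92+92+150 = 802; mod 256 = 34 → 22.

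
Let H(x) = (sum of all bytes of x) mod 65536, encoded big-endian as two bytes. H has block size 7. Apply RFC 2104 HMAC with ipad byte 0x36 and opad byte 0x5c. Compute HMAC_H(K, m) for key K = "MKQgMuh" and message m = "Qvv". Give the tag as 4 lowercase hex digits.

Key "MKQgMuh" = 4d 4b 51 67 4d 75 68 is exactly B = 7 bytes: K' = 4d 4b 51 67 4d 75 68.
K' ⊕ ipad = 7b 7d 67 51 7b 43 5e.  K' ⊕ opad = 11 17 0d 3b 11 29 34.
Inner input = (K'⊕ipad) ∥ m = 7b 7d 67 51 7b 43 5e ∥ 51 76 76.
Inner hash: sum = 123+125+103+81+123+67+94+81+118+118 = 1033 → 04 09.
Outer input = (K'⊕opad) ∥ inner = 11 17 0d 3b 11 29 34 ∥ 04 09.
Outer hash (tag): sum = 17+23+13+59+17+41+52+4+9 = 235 → 00 eb.

00eb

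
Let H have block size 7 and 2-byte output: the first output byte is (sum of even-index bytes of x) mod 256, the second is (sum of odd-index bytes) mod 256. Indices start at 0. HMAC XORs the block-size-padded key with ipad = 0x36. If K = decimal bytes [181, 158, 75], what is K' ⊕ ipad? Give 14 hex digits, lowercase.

Key decimal bytes [181, 158, 75] = b5 9e 4b is 3 bytes ≤ B = 7; zero-pad to 7 bytes: K' = b5 9e 4b 00 00 00 00.
XOR each byte with 0x36: b5⊕36=83, 9e⊕36=a8, 4b⊕36=7d, 00⊕36=36, 00⊕36=36, 00⊕36=36, 00⊕36=36.

83a87d36363636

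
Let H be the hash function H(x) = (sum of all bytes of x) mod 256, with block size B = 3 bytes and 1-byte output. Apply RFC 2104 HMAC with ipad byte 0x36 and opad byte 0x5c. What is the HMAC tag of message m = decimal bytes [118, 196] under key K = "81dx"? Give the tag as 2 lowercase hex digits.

ea

Key "81dx" = 38 31 64 78 is 4 bytes > B = 3, so hash it first: H(key) = 45, then zero-pad to 3 bytes: K' = 45 00 00.
K' ⊕ ipad = 73 36 36.  K' ⊕ opad = 19 5c 5c.
Inner input = (K'⊕ipad) ∥ m = 73 36 36 ∥ 76 c4.
Inner hash: sum = 115+54+54+118+196 = 537; mod 256 = 25 → 19.
Outer input = (K'⊕opad) ∥ inner = 19 5c 5c ∥ 19.
Outer hash (tag): sum = 25+92+92+25 = 234 → ea.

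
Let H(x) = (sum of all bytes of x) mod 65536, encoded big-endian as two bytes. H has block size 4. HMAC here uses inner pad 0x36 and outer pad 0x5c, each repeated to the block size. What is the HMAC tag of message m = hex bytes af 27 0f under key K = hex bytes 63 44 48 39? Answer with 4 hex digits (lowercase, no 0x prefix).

Key hex bytes 63 44 48 39 is exactly B = 4 bytes: K' = 63 44 48 39.
K' ⊕ ipad = 55 72 7e 0f.  K' ⊕ opad = 3f 18 14 65.
Inner input = (K'⊕ipad) ∥ m = 55 72 7e 0f ∥ af 27 0f.
Inner hash: sum = 85+114+126+15+175+39+15 = 569 → 02 39.
Outer input = (K'⊕opad) ∥ inner = 3f 18 14 65 ∥ 02 39.
Outer hash (tag): sum = 63+24+20+101+2+57 = 267 → 01 0b.

010b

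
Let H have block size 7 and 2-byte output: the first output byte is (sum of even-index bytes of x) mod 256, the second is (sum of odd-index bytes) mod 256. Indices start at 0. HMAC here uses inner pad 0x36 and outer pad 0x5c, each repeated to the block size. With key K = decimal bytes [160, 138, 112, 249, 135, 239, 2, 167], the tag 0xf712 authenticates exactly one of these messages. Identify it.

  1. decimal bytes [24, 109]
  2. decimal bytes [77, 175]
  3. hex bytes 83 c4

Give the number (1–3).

Key decimal bytes [160, 138, 112, 249, 135, 239, 2, 167] = a0 8a 70 f9 87 ef 02 a7 is 8 bytes > B = 7, so hash it first: H(key) = 99 19, then zero-pad to 7 bytes: K' = 99 19 00 00 00 00 00.
K' ⊕ ipad = af 2f 36 36 36 36 36; K' ⊕ opad = c5 45 5c 5c 5c 5c 5c.
m1: inner = H(af 2f 36 36 36 36 36 18 6d) = be b3; tag = H(c5 45 5c 5c 5c 5c 5c be b3) = 8cbb
m2: inner = H(af 2f 36 36 36 36 36 4d af) = 00 e8; tag = H(c5 45 5c 5c 5c 5c 5c 00 e8) = c1fd
m3: inner = H(af 2f 36 36 36 36 36 83 c4) = 15 1e; tag = H(c5 45 5c 5c 5c 5c 5c 15 1e) = f712 ← matches

3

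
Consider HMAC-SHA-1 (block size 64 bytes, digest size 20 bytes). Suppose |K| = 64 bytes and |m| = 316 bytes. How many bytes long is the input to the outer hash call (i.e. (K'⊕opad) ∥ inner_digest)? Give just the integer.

84

Key is 64 ≤ 64 bytes, zero-padded: |K'| = 64.
Outer input = (K'⊕opad) ∥ H(inner) → 64 + 20 = 84 bytes.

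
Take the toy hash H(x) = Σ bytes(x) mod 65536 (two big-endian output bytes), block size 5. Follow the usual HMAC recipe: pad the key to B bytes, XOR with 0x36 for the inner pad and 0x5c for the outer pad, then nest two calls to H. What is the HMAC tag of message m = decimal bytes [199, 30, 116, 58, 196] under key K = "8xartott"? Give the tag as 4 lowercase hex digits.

022e

Key "8xartott" = 38 78 61 72 74 6f 74 74 is 8 bytes > B = 5, so hash it first: H(key) = 03 4e, then zero-pad to 5 bytes: K' = 03 4e 00 00 00.
K' ⊕ ipad = 35 78 36 36 36.  K' ⊕ opad = 5f 12 5c 5c 5c.
Inner input = (K'⊕ipad) ∥ m = 35 78 36 36 36 ∥ c7 1e 74 3a c4.
Inner hash: sum = 53+120+54+54+54+199+30+116+58+196 = 934 → 03 a6.
Outer input = (K'⊕opad) ∥ inner = 5f 12 5c 5c 5c ∥ 03 a6.
Outer hash (tag): sum = 95+18+92+92+92+3+166 = 558 → 02 2e.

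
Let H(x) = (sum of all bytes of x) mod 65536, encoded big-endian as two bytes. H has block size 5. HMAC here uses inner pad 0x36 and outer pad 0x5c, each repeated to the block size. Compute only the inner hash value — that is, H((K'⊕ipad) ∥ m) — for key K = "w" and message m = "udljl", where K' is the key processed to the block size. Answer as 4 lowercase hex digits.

Key "w" = 77 is 1 byte ≤ B = 5; zero-pad to 5 bytes: K' = 77 00 00 00 00.
K' ⊕ ipad = 41 36 36 36 36.
Inner input = 41 36 36 36 36 ∥ 75 64 6c 6a 6c.
Inner hash: sum = 65+54+54+54+54+117+100+108+106+108 = 820 → 03 34.

0334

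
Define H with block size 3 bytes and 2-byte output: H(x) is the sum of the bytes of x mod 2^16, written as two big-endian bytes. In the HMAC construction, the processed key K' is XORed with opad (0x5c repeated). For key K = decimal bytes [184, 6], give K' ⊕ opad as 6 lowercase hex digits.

Key decimal bytes [184, 6] = b8 06 is 2 bytes ≤ B = 3; zero-pad to 3 bytes: K' = b8 06 00.
XOR each byte with 0x5c: b8⊕5c=e4, 06⊕5c=5a, 00⊕5c=5c.

e45a5c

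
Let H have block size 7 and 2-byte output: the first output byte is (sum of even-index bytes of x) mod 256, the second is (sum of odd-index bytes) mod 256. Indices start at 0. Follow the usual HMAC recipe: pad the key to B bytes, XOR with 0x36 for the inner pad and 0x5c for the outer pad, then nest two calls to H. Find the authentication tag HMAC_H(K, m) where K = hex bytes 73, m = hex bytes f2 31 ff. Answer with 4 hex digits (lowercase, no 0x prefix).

d62c

Key hex bytes 73 is 1 byte ≤ B = 7; zero-pad to 7 bytes: K' = 73 00 00 00 00 00 00.
K' ⊕ ipad = 45 36 36 36 36 36 36.  K' ⊕ opad = 2f 5c 5c 5c 5c 5c 5c.
Inner input = (K'⊕ipad) ∥ m = 45 36 36 36 36 36 36 ∥ f2 31 ff.
Inner hash: even-index sum = 280 mod 256 = 24; odd-index sum = 659 mod 256 = 147 → 18 93.
Outer input = (K'⊕opad) ∥ inner = 2f 5c 5c 5c 5c 5c 5c ∥ 18 93.
Outer hash (tag): even-index sum = 470 mod 256 = 214; odd-index sum = 300 mod 256 = 44 → d6 2c.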